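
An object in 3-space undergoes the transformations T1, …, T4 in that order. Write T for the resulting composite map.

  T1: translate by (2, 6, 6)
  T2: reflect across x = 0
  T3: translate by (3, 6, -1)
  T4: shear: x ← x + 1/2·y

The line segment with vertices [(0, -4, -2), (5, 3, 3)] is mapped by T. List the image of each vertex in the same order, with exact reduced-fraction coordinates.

T1 translate by (2, 6, 6): (0, -4, -2) → (2, 2, 4); (5, 3, 3) → (7, 9, 9)
T2 reflect across x = 0: (2, 2, 4) → (-2, 2, 4); (7, 9, 9) → (-7, 9, 9)
T3 translate by (3, 6, -1): (-2, 2, 4) → (1, 8, 3); (-7, 9, 9) → (-4, 15, 8)
T4 shear: x ← x + 1/2·y: (1, 8, 3) → (5, 8, 3); (-4, 15, 8) → (7/2, 15, 8)

image vertices: (5, 8, 3), (7/2, 15, 8)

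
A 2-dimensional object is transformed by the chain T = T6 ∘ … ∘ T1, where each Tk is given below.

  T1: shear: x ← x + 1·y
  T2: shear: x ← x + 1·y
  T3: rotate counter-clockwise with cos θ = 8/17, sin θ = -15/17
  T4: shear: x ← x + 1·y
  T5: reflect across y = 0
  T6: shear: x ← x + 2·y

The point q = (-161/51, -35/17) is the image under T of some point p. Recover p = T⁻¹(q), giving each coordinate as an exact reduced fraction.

T1 = [1 1 0; 0 1 0; 0 0 1]
T2·T1 = [1 2 0; 0 1 0; 0 0 1]
T3·…·T1 = [8/17 31/17 0; -15/17 -22/17 0; 0 0 1]
T4·…·T1 = [-7/17 9/17 0; -15/17 -22/17 0; 0 0 1]
T5·…·T1 = [-7/17 9/17 0; 15/17 22/17 0; 0 0 1]
T6·…·T1 = [23/17 53/17 0; 15/17 22/17 0; 0 0 1]
det M = -1; M⁻¹ = [-22/17 53/17 0; 15/17 -23/17 0; 0 0 1]
M⁻¹ · (-161/51, -35/17)ᵀ = (-7/3, 0)ᵀ

p = (-7/3, 0)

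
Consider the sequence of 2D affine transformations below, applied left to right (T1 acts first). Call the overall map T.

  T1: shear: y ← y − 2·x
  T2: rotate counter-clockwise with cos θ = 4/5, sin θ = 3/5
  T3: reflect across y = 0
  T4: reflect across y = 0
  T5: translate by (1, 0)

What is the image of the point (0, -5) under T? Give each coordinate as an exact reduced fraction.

T1 shear: y ← y − 2·x: (0, -5) → (0, -5)
T2 rotate counter-clockwise with cos θ = 4/5, sin θ = 3/5: (0, -5) → (3, -4)
T3 reflect across y = 0: (3, -4) → (3, 4)
T4 reflect across y = 0: (3, 4) → (3, -4)
T5 translate by (1, 0): (3, -4) → (4, -4)

T(p) = (4, -4)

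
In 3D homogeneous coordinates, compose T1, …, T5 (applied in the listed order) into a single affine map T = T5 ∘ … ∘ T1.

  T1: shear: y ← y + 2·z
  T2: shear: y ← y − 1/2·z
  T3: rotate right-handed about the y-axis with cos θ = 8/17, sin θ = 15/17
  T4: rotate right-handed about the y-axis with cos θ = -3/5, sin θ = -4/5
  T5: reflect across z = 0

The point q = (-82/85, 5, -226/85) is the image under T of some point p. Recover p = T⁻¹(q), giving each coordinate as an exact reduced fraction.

p = (2, 2, 2)

T1 = [1 0 0 0; 0 1 2 0; 0 0 1 0; 0 0 0 1]
T2·T1 = [1 0 0 0; 0 1 3/2 0; 0 0 1 0; 0 0 0 1]
T3·…·T1 = [8/17 0 15/17 0; 0 1 3/2 0; -15/17 0 8/17 0; 0 0 0 1]
T4·…·T1 = [36/85 0 -77/85 0; 0 1 3/2 0; 77/85 0 36/85 0; 0 0 0 1]
T5·…·T1 = [36/85 0 -77/85 0; 0 1 3/2 0; -77/85 0 -36/85 0; 0 0 0 1]
det M = -1; M⁻¹ = [36/85 0 -77/85 0; 231/170 1 54/85 0; -77/85 0 -36/85 0; 0 0 0 1]
M⁻¹ · (-82/85, 5, -226/85)ᵀ = (2, 2, 2)ᵀ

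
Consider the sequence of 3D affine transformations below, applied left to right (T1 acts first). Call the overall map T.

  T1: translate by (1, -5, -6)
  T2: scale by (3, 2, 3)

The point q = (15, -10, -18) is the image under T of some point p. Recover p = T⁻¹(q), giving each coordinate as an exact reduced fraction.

p = (4, 0, 0)

T1 = [1 0 0 1; 0 1 0 -5; 0 0 1 -6; 0 0 0 1]
T2·T1 = [3 0 0 3; 0 2 0 -10; 0 0 3 -18; 0 0 0 1]
det M = 18; M⁻¹ = [1/3 0 0 -1; 0 1/2 0 5; 0 0 1/3 6; 0 0 0 1]
M⁻¹ · (15, -10, -18)ᵀ = (4, 0, 0)ᵀ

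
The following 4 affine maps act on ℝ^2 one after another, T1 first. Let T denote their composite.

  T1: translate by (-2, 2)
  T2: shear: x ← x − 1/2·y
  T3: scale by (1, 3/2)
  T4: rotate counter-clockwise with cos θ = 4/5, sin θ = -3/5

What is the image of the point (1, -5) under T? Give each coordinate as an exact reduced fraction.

T1 translate by (-2, 2): (1, -5) → (-1, -3)
T2 shear: x ← x − 1/2·y: (-1, -3) → (1/2, -3)
T3 scale by (1, 3/2): (1/2, -3) → (1/2, -9/2)
T4 rotate counter-clockwise with cos θ = 4/5, sin θ = -3/5: (1/2, -9/2) → (-23/10, -39/10)

T(p) = (-23/10, -39/10)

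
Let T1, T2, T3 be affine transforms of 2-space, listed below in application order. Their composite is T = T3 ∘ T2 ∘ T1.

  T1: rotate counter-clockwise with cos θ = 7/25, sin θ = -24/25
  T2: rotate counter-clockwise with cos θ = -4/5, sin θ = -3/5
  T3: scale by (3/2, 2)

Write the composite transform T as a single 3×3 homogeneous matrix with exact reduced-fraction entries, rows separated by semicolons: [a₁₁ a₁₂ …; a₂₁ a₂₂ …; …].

T = [-6/5 -9/10 0; 6/5 -8/5 0; 0 0 1]

T1 = [7/25 24/25 0; -24/25 7/25 0; 0 0 1]
T2·T1 = [-4/5 -3/5 0; 3/5 -4/5 0; 0 0 1]
T3·…·T1 = [-6/5 -9/10 0; 6/5 -8/5 0; 0 0 1]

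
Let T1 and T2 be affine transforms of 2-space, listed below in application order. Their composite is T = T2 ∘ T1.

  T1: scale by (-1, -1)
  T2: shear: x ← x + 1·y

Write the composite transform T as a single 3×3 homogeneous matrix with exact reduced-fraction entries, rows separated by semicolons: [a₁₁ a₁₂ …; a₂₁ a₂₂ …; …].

T = [-1 -1 0; 0 -1 0; 0 0 1]

T1 = [-1 0 0; 0 -1 0; 0 0 1]
T2·T1 = [-1 -1 0; 0 -1 0; 0 0 1]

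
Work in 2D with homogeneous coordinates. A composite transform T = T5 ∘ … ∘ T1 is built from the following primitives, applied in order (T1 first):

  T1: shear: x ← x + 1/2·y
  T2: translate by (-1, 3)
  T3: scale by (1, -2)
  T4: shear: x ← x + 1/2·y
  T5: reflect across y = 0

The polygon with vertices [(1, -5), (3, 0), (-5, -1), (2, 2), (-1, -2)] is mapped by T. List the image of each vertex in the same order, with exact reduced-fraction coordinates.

image vertices: (-1/2, -4), (-1, 6), (-17/2, 4), (-3, 10), (-4, 2)

T1 shear: x ← x + 1/2·y: (1, -5) → (-3/2, -5); (3, 0) → (3, 0); (-5, -1) → (-11/2, -1); (2, 2) → (3, 2); (-1, -2) → (-2, -2)
T2 translate by (-1, 3): (-3/2, -5) → (-5/2, -2); (3, 0) → (2, 3); (-11/2, -1) → (-13/2, 2); (3, 2) → (2, 5); (-2, -2) → (-3, 1)
T3 scale by (1, -2): (-5/2, -2) → (-5/2, 4); (2, 3) → (2, -6); (-13/2, 2) → (-13/2, -4); (2, 5) → (2, -10); (-3, 1) → (-3, -2)
T4 shear: x ← x + 1/2·y: (-5/2, 4) → (-1/2, 4); (2, -6) → (-1, -6); (-13/2, -4) → (-17/2, -4); (2, -10) → (-3, -10); (-3, -2) → (-4, -2)
T5 reflect across y = 0: (-1/2, 4) → (-1/2, -4); (-1, -6) → (-1, 6); (-17/2, -4) → (-17/2, 4); (-3, -10) → (-3, 10); (-4, -2) → (-4, 2)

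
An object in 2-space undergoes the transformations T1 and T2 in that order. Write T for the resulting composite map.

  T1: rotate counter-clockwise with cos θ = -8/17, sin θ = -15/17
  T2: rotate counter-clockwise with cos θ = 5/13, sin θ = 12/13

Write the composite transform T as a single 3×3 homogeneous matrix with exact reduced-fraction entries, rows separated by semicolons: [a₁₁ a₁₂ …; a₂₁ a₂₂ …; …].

T = [140/221 171/221 0; -171/221 140/221 0; 0 0 1]

T1 = [-8/17 15/17 0; -15/17 -8/17 0; 0 0 1]
T2·T1 = [140/221 171/221 0; -171/221 140/221 0; 0 0 1]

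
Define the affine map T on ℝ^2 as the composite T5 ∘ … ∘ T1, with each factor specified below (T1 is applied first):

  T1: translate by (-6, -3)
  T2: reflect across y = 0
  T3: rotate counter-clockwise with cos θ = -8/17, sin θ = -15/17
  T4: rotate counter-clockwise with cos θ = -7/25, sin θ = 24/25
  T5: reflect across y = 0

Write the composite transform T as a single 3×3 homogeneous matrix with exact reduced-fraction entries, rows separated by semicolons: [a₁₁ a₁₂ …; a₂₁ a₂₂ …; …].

T1 = [1 0 -6; 0 1 -3; 0 0 1]
T2·T1 = [1 0 -6; 0 -1 3; 0 0 1]
T3·…·T1 = [-8/17 -15/17 93/17; -15/17 8/17 66/17; 0 0 1]
T4·…·T1 = [416/425 -87/425 -447/85; -87/425 -416/425 354/85; 0 0 1]
T5·…·T1 = [416/425 -87/425 -447/85; 87/425 416/425 -354/85; 0 0 1]

T = [416/425 -87/425 -447/85; 87/425 416/425 -354/85; 0 0 1]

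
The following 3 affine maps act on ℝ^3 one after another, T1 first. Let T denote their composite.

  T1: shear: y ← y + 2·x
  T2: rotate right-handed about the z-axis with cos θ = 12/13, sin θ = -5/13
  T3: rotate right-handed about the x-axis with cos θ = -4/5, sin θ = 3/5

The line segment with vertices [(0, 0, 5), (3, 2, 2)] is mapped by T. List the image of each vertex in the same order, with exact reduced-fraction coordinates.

T1 shear: y ← y + 2·x: (0, 0, 5) → (0, 0, 5); (3, 2, 2) → (3, 8, 2)
T2 rotate right-handed about the z-axis with cos θ = 12/13, sin θ = -5/13: (0, 0, 5) → (0, 0, 5); (3, 8, 2) → (76/13, 81/13, 2)
T3 rotate right-handed about the x-axis with cos θ = -4/5, sin θ = 3/5: (0, 0, 5) → (0, -3, -4); (76/13, 81/13, 2) → (76/13, -402/65, 139/65)

image vertices: (0, -3, -4), (76/13, -402/65, 139/65)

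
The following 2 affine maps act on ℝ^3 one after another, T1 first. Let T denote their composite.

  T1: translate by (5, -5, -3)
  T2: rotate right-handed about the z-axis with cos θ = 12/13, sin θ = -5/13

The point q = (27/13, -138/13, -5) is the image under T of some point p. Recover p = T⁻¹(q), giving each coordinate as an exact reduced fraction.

T1 = [1 0 0 5; 0 1 0 -5; 0 0 1 -3; 0 0 0 1]
T2·T1 = [12/13 5/13 0 35/13; -5/13 12/13 0 -85/13; 0 0 1 -3; 0 0 0 1]
det M = 1; M⁻¹ = [12/13 -5/13 0 -5; 5/13 12/13 0 5; 0 0 1 3; 0 0 0 1]
M⁻¹ · (27/13, -138/13, -5)ᵀ = (1, -4, -2)ᵀ

p = (1, -4, -2)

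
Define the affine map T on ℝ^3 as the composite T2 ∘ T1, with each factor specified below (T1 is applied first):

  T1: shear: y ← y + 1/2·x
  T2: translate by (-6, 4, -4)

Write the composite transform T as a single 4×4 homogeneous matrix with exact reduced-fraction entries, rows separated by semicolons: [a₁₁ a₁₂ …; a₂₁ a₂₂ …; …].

T = [1 0 0 -6; 1/2 1 0 4; 0 0 1 -4; 0 0 0 1]

T1 = [1 0 0 0; 1/2 1 0 0; 0 0 1 0; 0 0 0 1]
T2·T1 = [1 0 0 -6; 1/2 1 0 4; 0 0 1 -4; 0 0 0 1]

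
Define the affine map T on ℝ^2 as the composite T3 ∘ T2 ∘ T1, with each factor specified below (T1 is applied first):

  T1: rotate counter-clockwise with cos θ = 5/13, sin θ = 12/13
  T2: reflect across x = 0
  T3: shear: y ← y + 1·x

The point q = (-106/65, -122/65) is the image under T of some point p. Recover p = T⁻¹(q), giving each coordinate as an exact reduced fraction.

p = (2/5, -8/5)

T1 = [5/13 -12/13 0; 12/13 5/13 0; 0 0 1]
T2·T1 = [-5/13 12/13 0; 12/13 5/13 0; 0 0 1]
T3·…·T1 = [-5/13 12/13 0; 7/13 17/13 0; 0 0 1]
det M = -1; M⁻¹ = [-17/13 12/13 0; 7/13 5/13 0; 0 0 1]
M⁻¹ · (-106/65, -122/65)ᵀ = (2/5, -8/5)ᵀ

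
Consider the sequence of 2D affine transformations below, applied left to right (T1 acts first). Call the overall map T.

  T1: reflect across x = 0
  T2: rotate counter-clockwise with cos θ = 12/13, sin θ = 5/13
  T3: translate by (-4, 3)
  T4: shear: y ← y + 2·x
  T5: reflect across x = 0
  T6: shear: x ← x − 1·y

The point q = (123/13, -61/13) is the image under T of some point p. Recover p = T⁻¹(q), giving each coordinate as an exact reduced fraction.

p = (0, 2)

T1 = [-1 0 0; 0 1 0; 0 0 1]
T2·T1 = [-12/13 -5/13 0; -5/13 12/13 0; 0 0 1]
T3·…·T1 = [-12/13 -5/13 -4; -5/13 12/13 3; 0 0 1]
T4·…·T1 = [-12/13 -5/13 -4; -29/13 2/13 -5; 0 0 1]
T5·…·T1 = [12/13 5/13 4; -29/13 2/13 -5; 0 0 1]
T6·…·T1 = [41/13 3/13 9; -29/13 2/13 -5; 0 0 1]
det M = 1; M⁻¹ = [2/13 -3/13 -33/13; 29/13 41/13 -56/13; 0 0 1]
M⁻¹ · (123/13, -61/13)ᵀ = (0, 2)ᵀ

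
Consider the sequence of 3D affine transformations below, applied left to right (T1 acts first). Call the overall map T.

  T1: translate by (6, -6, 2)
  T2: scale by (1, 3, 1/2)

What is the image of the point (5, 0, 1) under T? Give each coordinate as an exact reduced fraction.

T1 translate by (6, -6, 2): (5, 0, 1) → (11, -6, 3)
T2 scale by (1, 3, 1/2): (11, -6, 3) → (11, -18, 3/2)

T(p) = (11, -18, 3/2)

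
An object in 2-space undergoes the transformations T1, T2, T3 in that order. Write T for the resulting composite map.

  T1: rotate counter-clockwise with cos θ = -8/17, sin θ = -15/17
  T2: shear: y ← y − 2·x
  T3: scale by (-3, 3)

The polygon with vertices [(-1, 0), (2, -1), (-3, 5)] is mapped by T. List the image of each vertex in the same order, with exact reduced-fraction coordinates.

T1 rotate counter-clockwise with cos θ = -8/17, sin θ = -15/17: (-1, 0) → (8/17, 15/17); (2, -1) → (-31/17, -22/17); (-3, 5) → (99/17, 5/17)
T2 shear: y ← y − 2·x: (8/17, 15/17) → (8/17, -1/17); (-31/17, -22/17) → (-31/17, 40/17); (99/17, 5/17) → (99/17, -193/17)
T3 scale by (-3, 3): (8/17, -1/17) → (-24/17, -3/17); (-31/17, 40/17) → (93/17, 120/17); (99/17, -193/17) → (-297/17, -579/17)

image vertices: (-24/17, -3/17), (93/17, 120/17), (-297/17, -579/17)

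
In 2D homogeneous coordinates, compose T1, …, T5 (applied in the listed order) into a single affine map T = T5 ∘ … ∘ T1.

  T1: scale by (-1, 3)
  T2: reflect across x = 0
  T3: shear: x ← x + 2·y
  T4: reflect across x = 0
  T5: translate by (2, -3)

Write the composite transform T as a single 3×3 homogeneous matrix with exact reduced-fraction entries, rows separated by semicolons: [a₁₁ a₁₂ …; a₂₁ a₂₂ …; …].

T1 = [-1 0 0; 0 3 0; 0 0 1]
T2·T1 = [1 0 0; 0 3 0; 0 0 1]
T3·…·T1 = [1 6 0; 0 3 0; 0 0 1]
T4·…·T1 = [-1 -6 0; 0 3 0; 0 0 1]
T5·…·T1 = [-1 -6 2; 0 3 -3; 0 0 1]

T = [-1 -6 2; 0 3 -3; 0 0 1]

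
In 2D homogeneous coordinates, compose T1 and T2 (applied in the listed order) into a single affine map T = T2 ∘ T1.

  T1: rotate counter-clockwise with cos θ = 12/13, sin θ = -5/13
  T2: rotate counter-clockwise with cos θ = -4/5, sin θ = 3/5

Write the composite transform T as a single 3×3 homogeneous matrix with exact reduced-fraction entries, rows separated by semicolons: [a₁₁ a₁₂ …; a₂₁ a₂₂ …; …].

T = [-33/65 -56/65 0; 56/65 -33/65 0; 0 0 1]

T1 = [12/13 5/13 0; -5/13 12/13 0; 0 0 1]
T2·T1 = [-33/65 -56/65 0; 56/65 -33/65 0; 0 0 1]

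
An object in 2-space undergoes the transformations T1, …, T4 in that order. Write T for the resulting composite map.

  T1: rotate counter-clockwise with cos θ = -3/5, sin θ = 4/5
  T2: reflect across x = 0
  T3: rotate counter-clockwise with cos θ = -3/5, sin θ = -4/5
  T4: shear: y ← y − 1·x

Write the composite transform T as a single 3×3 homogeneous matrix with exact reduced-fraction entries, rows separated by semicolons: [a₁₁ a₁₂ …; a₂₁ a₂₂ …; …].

T1 = [-3/5 -4/5 0; 4/5 -3/5 0; 0 0 1]
T2·T1 = [3/5 4/5 0; 4/5 -3/5 0; 0 0 1]
T3·…·T1 = [7/25 -24/25 0; -24/25 -7/25 0; 0 0 1]
T4·…·T1 = [7/25 -24/25 0; -31/25 17/25 0; 0 0 1]

T = [7/25 -24/25 0; -31/25 17/25 0; 0 0 1]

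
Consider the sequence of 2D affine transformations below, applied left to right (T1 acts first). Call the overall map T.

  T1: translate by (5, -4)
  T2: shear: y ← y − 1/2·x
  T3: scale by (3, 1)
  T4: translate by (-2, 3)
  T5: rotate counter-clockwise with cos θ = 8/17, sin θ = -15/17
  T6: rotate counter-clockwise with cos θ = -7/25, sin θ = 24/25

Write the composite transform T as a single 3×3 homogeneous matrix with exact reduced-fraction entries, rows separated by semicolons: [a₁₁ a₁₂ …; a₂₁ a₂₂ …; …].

T1 = [1 0 5; 0 1 -4; 0 0 1]
T2·T1 = [1 0 5; -1/2 1 -13/2; 0 0 1]
T3·…·T1 = [3 0 15; -1/2 1 -13/2; 0 0 1]
T4·…·T1 = [3 0 13; -1/2 1 -7/2; 0 0 1]
T5·…·T1 = [33/34 15/17 103/34; -49/17 8/17 -223/17; 0 0 1]
T6·…·T1 = [2121/850 -297/425 9983/850; 739/425 304/425 2797/425; 0 0 1]

T = [2121/850 -297/425 9983/850; 739/425 304/425 2797/425; 0 0 1]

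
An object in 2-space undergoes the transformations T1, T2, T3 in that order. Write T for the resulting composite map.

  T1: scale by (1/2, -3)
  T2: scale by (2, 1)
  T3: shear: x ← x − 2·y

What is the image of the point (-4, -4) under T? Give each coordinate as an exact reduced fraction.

T1 scale by (1/2, -3): (-4, -4) → (-2, 12)
T2 scale by (2, 1): (-2, 12) → (-4, 12)
T3 shear: x ← x − 2·y: (-4, 12) → (-28, 12)

T(p) = (-28, 12)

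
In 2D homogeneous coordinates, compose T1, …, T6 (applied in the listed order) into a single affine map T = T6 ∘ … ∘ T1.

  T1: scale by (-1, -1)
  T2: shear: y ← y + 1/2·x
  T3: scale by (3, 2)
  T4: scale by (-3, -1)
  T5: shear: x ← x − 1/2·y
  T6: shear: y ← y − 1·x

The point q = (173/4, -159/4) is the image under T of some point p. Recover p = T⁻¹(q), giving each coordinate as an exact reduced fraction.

p = (5, -3/4)

T1 = [-1 0 0; 0 -1 0; 0 0 1]
T2·T1 = [-1 0 0; -1/2 -1 0; 0 0 1]
T3·…·T1 = [-3 0 0; -1 -2 0; 0 0 1]
T4·…·T1 = [9 0 0; 1 2 0; 0 0 1]
T5·…·T1 = [17/2 -1 0; 1 2 0; 0 0 1]
T6·…·T1 = [17/2 -1 0; -15/2 3 0; 0 0 1]
det M = 18; M⁻¹ = [1/6 1/18 0; 5/12 17/36 0; 0 0 1]
M⁻¹ · (173/4, -159/4)ᵀ = (5, -3/4)ᵀ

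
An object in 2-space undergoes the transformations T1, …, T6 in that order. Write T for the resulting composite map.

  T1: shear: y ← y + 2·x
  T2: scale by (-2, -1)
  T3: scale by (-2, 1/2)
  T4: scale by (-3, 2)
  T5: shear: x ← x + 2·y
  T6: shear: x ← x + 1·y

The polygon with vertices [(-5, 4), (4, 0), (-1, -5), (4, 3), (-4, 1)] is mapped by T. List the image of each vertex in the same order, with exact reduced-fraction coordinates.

image vertices: (78, 6), (-72, -8), (33, 7), (-81, -11), (69, 7)

T1 shear: y ← y + 2·x: (-5, 4) → (-5, -6); (4, 0) → (4, 8); (-1, -5) → (-1, -7); (4, 3) → (4, 11); (-4, 1) → (-4, -7)
T2 scale by (-2, -1): (-5, -6) → (10, 6); (4, 8) → (-8, -8); (-1, -7) → (2, 7); (4, 11) → (-8, -11); (-4, -7) → (8, 7)
T3 scale by (-2, 1/2): (10, 6) → (-20, 3); (-8, -8) → (16, -4); (2, 7) → (-4, 7/2); (-8, -11) → (16, -11/2); (8, 7) → (-16, 7/2)
T4 scale by (-3, 2): (-20, 3) → (60, 6); (16, -4) → (-48, -8); (-4, 7/2) → (12, 7); (16, -11/2) → (-48, -11); (-16, 7/2) → (48, 7)
T5 shear: x ← x + 2·y: (60, 6) → (72, 6); (-48, -8) → (-64, -8); (12, 7) → (26, 7); (-48, -11) → (-70, -11); (48, 7) → (62, 7)
T6 shear: x ← x + 1·y: (72, 6) → (78, 6); (-64, -8) → (-72, -8); (26, 7) → (33, 7); (-70, -11) → (-81, -11); (62, 7) → (69, 7)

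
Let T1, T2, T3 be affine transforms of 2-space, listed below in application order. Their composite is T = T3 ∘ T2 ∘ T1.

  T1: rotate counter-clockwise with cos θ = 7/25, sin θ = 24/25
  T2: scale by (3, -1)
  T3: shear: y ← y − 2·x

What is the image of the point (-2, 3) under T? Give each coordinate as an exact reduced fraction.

T1 rotate counter-clockwise with cos θ = 7/25, sin θ = 24/25: (-2, 3) → (-86/25, -27/25)
T2 scale by (3, -1): (-86/25, -27/25) → (-258/25, 27/25)
T3 shear: y ← y − 2·x: (-258/25, 27/25) → (-258/25, 543/25)

T(p) = (-258/25, 543/25)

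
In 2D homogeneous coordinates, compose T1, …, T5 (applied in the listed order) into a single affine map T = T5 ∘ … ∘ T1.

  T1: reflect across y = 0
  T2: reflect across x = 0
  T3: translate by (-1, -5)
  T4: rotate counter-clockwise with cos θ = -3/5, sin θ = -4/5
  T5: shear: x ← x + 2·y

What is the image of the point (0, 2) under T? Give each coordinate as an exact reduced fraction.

T1 reflect across y = 0: (0, 2) → (0, -2)
T2 reflect across x = 0: (0, -2) → (0, -2)
T3 translate by (-1, -5): (0, -2) → (-1, -7)
T4 rotate counter-clockwise with cos θ = -3/5, sin θ = -4/5: (-1, -7) → (-5, 5)
T5 shear: x ← x + 2·y: (-5, 5) → (5, 5)

T(p) = (5, 5)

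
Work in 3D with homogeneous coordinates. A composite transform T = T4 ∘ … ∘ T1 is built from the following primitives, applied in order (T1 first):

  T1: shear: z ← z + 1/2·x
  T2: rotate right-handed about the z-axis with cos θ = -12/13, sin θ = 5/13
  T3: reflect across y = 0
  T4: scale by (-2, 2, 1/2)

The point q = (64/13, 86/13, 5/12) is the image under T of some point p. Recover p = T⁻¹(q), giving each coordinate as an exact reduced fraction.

T1 = [1 0 0 0; 0 1 0 0; 1/2 0 1 0; 0 0 0 1]
T2·T1 = [-12/13 -5/13 0 0; 5/13 -12/13 0 0; 1/2 0 1 0; 0 0 0 1]
T3·…·T1 = [-12/13 -5/13 0 0; -5/13 12/13 0 0; 1/2 0 1 0; 0 0 0 1]
T4·…·T1 = [24/13 10/13 0 0; -10/13 24/13 0 0; 1/4 0 1/2 0; 0 0 0 1]
det M = 2; M⁻¹ = [6/13 -5/26 0 0; 5/26 6/13 0 0; -3/13 5/52 2 0; 0 0 0 1]
M⁻¹ · (64/13, 86/13, 5/12)ᵀ = (1, 4, 1/3)ᵀ

p = (1, 4, 1/3)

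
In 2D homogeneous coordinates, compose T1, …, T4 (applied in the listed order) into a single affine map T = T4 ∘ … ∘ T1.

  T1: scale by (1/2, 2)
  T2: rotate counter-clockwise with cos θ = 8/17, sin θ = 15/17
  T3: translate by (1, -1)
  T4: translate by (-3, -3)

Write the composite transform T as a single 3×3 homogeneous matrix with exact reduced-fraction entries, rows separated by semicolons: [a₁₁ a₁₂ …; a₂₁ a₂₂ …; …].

T1 = [1/2 0 0; 0 2 0; 0 0 1]
T2·T1 = [4/17 -30/17 0; 15/34 16/17 0; 0 0 1]
T3·…·T1 = [4/17 -30/17 1; 15/34 16/17 -1; 0 0 1]
T4·…·T1 = [4/17 -30/17 -2; 15/34 16/17 -4; 0 0 1]

T = [4/17 -30/17 -2; 15/34 16/17 -4; 0 0 1]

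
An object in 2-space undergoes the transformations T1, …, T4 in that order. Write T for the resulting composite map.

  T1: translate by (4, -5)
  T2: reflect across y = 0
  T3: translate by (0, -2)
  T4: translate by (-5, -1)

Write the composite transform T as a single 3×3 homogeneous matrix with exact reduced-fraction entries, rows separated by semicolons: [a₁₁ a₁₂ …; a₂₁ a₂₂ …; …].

T = [1 0 -1; 0 -1 2; 0 0 1]

T1 = [1 0 4; 0 1 -5; 0 0 1]
T2·T1 = [1 0 4; 0 -1 5; 0 0 1]
T3·…·T1 = [1 0 4; 0 -1 3; 0 0 1]
T4·…·T1 = [1 0 -1; 0 -1 2; 0 0 1]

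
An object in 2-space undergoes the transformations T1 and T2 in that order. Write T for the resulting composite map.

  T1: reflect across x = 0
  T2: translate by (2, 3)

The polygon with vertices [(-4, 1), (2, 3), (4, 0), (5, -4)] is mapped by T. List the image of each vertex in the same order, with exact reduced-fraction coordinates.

T1 reflect across x = 0: (-4, 1) → (4, 1); (2, 3) → (-2, 3); (4, 0) → (-4, 0); (5, -4) → (-5, -4)
T2 translate by (2, 3): (4, 1) → (6, 4); (-2, 3) → (0, 6); (-4, 0) → (-2, 3); (-5, -4) → (-3, -1)

image vertices: (6, 4), (0, 6), (-2, 3), (-3, -1)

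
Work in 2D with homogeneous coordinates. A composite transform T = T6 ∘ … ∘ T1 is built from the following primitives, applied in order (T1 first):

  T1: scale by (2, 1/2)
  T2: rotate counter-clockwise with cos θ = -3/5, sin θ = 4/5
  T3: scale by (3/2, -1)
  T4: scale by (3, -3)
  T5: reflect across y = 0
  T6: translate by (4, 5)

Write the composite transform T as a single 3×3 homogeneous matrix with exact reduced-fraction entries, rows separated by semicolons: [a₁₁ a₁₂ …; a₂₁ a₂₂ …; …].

T = [-27/5 -9/5 4; -24/5 9/10 5; 0 0 1]

T1 = [2 0 0; 0 1/2 0; 0 0 1]
T2·T1 = [-6/5 -2/5 0; 8/5 -3/10 0; 0 0 1]
T3·…·T1 = [-9/5 -3/5 0; -8/5 3/10 0; 0 0 1]
T4·…·T1 = [-27/5 -9/5 0; 24/5 -9/10 0; 0 0 1]
T5·…·T1 = [-27/5 -9/5 0; -24/5 9/10 0; 0 0 1]
T6·…·T1 = [-27/5 -9/5 4; -24/5 9/10 5; 0 0 1]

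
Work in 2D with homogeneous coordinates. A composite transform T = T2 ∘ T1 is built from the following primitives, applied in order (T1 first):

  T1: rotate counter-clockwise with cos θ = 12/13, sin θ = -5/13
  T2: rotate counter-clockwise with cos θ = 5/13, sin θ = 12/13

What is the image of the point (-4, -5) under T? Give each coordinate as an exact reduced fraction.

T(p) = (115/169, -1076/169)

T1 rotate counter-clockwise with cos θ = 12/13, sin θ = -5/13: (-4, -5) → (-73/13, -40/13)
T2 rotate counter-clockwise with cos θ = 5/13, sin θ = 12/13: (-73/13, -40/13) → (115/169, -1076/169)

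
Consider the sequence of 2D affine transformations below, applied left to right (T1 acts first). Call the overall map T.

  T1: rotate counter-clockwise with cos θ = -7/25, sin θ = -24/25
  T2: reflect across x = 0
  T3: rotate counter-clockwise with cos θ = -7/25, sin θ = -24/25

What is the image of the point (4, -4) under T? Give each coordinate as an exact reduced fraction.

T1 rotate counter-clockwise with cos θ = -7/25, sin θ = -24/25: (4, -4) → (-124/25, -68/25)
T2 reflect across x = 0: (-124/25, -68/25) → (124/25, -68/25)
T3 rotate counter-clockwise with cos θ = -7/25, sin θ = -24/25: (124/25, -68/25) → (-4, -4)

T(p) = (-4, -4)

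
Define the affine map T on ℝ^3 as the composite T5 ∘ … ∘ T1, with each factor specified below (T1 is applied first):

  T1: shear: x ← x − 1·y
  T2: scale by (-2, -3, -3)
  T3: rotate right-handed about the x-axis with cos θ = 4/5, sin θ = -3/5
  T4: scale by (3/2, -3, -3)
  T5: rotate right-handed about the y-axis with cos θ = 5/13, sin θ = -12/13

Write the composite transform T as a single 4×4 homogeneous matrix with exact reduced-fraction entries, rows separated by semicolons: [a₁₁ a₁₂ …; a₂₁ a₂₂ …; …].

T = [-15/13 399/65 -432/65 0; 0 36/5 27/5 0; -36/13 9/13 36/13 0; 0 0 0 1]

T1 = [1 -1 0 0; 0 1 0 0; 0 0 1 0; 0 0 0 1]
T2·T1 = [-2 2 0 0; 0 -3 0 0; 0 0 -3 0; 0 0 0 1]
T3·…·T1 = [-2 2 0 0; 0 -12/5 -9/5 0; 0 9/5 -12/5 0; 0 0 0 1]
T4·…·T1 = [-3 3 0 0; 0 36/5 27/5 0; 0 -27/5 36/5 0; 0 0 0 1]
T5·…·T1 = [-15/13 399/65 -432/65 0; 0 36/5 27/5 0; -36/13 9/13 36/13 0; 0 0 0 1]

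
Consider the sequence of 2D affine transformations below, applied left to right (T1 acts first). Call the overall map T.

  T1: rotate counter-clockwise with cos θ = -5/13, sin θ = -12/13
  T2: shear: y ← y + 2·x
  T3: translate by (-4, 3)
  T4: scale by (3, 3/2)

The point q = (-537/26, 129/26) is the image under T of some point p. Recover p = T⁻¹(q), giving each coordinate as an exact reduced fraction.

p = (-9/2, -5)

T1 = [-5/13 12/13 0; -12/13 -5/13 0; 0 0 1]
T2·T1 = [-5/13 12/13 0; -22/13 19/13 0; 0 0 1]
T3·…·T1 = [-5/13 12/13 -4; -22/13 19/13 3; 0 0 1]
T4·…·T1 = [-15/13 36/13 -12; -33/13 57/26 9/2; 0 0 1]
det M = 9/2; M⁻¹ = [19/39 -8/13 112/13; 22/39 -10/39 103/13; 0 0 1]
M⁻¹ · (-537/26, 129/26)ᵀ = (-9/2, -5)ᵀ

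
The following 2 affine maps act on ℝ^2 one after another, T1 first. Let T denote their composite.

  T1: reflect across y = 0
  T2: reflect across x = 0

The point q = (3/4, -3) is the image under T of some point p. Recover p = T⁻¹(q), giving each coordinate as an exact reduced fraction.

T1 = [1 0 0; 0 -1 0; 0 0 1]
T2·T1 = [-1 0 0; 0 -1 0; 0 0 1]
det M = 1; M⁻¹ = [-1 0 0; 0 -1 0; 0 0 1]
M⁻¹ · (3/4, -3)ᵀ = (-3/4, 3)ᵀ

p = (-3/4, 3)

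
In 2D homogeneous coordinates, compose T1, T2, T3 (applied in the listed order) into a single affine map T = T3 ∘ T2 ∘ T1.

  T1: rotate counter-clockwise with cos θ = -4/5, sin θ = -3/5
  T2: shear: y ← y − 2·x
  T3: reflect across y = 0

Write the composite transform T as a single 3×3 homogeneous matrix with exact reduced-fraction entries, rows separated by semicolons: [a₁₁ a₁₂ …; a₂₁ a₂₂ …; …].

T1 = [-4/5 3/5 0; -3/5 -4/5 0; 0 0 1]
T2·T1 = [-4/5 3/5 0; 1 -2 0; 0 0 1]
T3·…·T1 = [-4/5 3/5 0; -1 2 0; 0 0 1]

T = [-4/5 3/5 0; -1 2 0; 0 0 1]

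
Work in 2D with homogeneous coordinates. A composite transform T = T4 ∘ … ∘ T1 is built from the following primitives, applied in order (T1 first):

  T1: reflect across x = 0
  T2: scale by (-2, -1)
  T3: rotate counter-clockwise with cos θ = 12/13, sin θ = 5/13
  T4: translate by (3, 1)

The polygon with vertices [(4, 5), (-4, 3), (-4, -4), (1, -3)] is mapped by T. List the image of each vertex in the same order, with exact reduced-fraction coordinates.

T1 reflect across x = 0: (4, 5) → (-4, 5); (-4, 3) → (4, 3); (-4, -4) → (4, -4); (1, -3) → (-1, -3)
T2 scale by (-2, -1): (-4, 5) → (8, -5); (4, 3) → (-8, -3); (4, -4) → (-8, 4); (-1, -3) → (2, 3)
T3 rotate counter-clockwise with cos θ = 12/13, sin θ = 5/13: (8, -5) → (121/13, -20/13); (-8, -3) → (-81/13, -76/13); (-8, 4) → (-116/13, 8/13); (2, 3) → (9/13, 46/13)
T4 translate by (3, 1): (121/13, -20/13) → (160/13, -7/13); (-81/13, -76/13) → (-42/13, -63/13); (-116/13, 8/13) → (-77/13, 21/13); (9/13, 46/13) → (48/13, 59/13)

image vertices: (160/13, -7/13), (-42/13, -63/13), (-77/13, 21/13), (48/13, 59/13)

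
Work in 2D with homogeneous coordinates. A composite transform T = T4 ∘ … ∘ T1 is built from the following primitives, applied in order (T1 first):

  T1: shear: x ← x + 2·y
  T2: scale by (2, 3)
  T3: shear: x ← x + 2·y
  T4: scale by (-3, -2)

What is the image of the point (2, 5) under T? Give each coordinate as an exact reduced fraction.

T(p) = (-162, -30)

T1 shear: x ← x + 2·y: (2, 5) → (12, 5)
T2 scale by (2, 3): (12, 5) → (24, 15)
T3 shear: x ← x + 2·y: (24, 15) → (54, 15)
T4 scale by (-3, -2): (54, 15) → (-162, -30)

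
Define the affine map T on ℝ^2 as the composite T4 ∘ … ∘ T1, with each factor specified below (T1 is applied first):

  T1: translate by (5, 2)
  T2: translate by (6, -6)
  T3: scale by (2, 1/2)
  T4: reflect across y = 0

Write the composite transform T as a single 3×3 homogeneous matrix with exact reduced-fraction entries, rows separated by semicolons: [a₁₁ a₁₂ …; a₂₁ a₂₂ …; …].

T = [2 0 22; 0 -1/2 2; 0 0 1]

T1 = [1 0 5; 0 1 2; 0 0 1]
T2·T1 = [1 0 11; 0 1 -4; 0 0 1]
T3·…·T1 = [2 0 22; 0 1/2 -2; 0 0 1]
T4·…·T1 = [2 0 22; 0 -1/2 2; 0 0 1]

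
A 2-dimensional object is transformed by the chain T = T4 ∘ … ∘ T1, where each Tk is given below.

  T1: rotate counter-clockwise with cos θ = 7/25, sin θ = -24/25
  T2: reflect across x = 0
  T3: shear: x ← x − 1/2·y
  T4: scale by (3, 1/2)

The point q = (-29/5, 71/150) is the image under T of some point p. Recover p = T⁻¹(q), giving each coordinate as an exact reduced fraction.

p = (-1/2, 5/3)

T1 = [7/25 24/25 0; -24/25 7/25 0; 0 0 1]
T2·T1 = [-7/25 -24/25 0; -24/25 7/25 0; 0 0 1]
T3·…·T1 = [1/5 -11/10 0; -24/25 7/25 0; 0 0 1]
T4·…·T1 = [3/5 -33/10 0; -12/25 7/50 0; 0 0 1]
det M = -3/2; M⁻¹ = [-7/75 -11/5 0; -8/25 -2/5 0; 0 0 1]
M⁻¹ · (-29/5, 71/150)ᵀ = (-1/2, 5/3)ᵀ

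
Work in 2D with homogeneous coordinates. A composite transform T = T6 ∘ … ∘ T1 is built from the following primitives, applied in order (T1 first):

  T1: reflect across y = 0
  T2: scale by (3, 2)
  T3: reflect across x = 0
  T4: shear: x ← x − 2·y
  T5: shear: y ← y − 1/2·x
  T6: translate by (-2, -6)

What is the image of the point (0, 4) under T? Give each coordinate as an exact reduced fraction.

T1 reflect across y = 0: (0, 4) → (0, -4)
T2 scale by (3, 2): (0, -4) → (0, -8)
T3 reflect across x = 0: (0, -8) → (0, -8)
T4 shear: x ← x − 2·y: (0, -8) → (16, -8)
T5 shear: y ← y − 1/2·x: (16, -8) → (16, -16)
T6 translate by (-2, -6): (16, -16) → (14, -22)

T(p) = (14, -22)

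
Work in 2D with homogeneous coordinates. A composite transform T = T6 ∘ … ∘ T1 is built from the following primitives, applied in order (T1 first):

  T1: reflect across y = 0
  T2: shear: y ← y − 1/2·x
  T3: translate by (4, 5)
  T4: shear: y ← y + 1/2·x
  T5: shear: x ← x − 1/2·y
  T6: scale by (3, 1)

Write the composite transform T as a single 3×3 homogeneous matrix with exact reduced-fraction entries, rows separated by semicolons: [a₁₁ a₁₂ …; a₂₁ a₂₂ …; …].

T = [3 3/2 3/2; 0 -1 7; 0 0 1]

T1 = [1 0 0; 0 -1 0; 0 0 1]
T2·T1 = [1 0 0; -1/2 -1 0; 0 0 1]
T3·…·T1 = [1 0 4; -1/2 -1 5; 0 0 1]
T4·…·T1 = [1 0 4; 0 -1 7; 0 0 1]
T5·…·T1 = [1 1/2 1/2; 0 -1 7; 0 0 1]
T6·…·T1 = [3 3/2 3/2; 0 -1 7; 0 0 1]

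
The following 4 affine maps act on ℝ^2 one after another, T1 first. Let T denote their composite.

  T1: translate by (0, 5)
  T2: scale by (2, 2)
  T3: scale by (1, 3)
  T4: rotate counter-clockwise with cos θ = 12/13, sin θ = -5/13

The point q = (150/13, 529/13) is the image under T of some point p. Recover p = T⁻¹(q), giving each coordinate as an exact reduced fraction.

p = (-5/2, 2)

T1 = [1 0 0; 0 1 5; 0 0 1]
T2·T1 = [2 0 0; 0 2 10; 0 0 1]
T3·…·T1 = [2 0 0; 0 6 30; 0 0 1]
T4·…·T1 = [24/13 30/13 150/13; -10/13 72/13 360/13; 0 0 1]
det M = 12; M⁻¹ = [6/13 -5/26 0; 5/78 2/13 -5; 0 0 1]
M⁻¹ · (150/13, 529/13)ᵀ = (-5/2, 2)ᵀ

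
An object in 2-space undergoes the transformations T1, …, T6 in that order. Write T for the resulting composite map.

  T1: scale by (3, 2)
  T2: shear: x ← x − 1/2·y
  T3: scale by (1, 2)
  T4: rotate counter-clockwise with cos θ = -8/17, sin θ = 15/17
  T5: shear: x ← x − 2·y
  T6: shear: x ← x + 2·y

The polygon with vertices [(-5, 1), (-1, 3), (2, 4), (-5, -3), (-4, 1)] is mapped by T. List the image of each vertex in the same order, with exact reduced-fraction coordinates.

image vertices: (4, -16), (-132/17, -186/17), (-256/17, -98/17), (276/17, -84/17), (44/17, -227/17)

T1 scale by (3, 2): (-5, 1) → (-15, 2); (-1, 3) → (-3, 6); (2, 4) → (6, 8); (-5, -3) → (-15, -6); (-4, 1) → (-12, 2)
T2 shear: x ← x − 1/2·y: (-15, 2) → (-16, 2); (-3, 6) → (-6, 6); (6, 8) → (2, 8); (-15, -6) → (-12, -6); (-12, 2) → (-13, 2)
T3 scale by (1, 2): (-16, 2) → (-16, 4); (-6, 6) → (-6, 12); (2, 8) → (2, 16); (-12, -6) → (-12, -12); (-13, 2) → (-13, 4)
T4 rotate counter-clockwise with cos θ = -8/17, sin θ = 15/17: (-16, 4) → (4, -16); (-6, 12) → (-132/17, -186/17); (2, 16) → (-256/17, -98/17); (-12, -12) → (276/17, -84/17); (-13, 4) → (44/17, -227/17)
T5 shear: x ← x − 2·y: (4, -16) → (36, -16); (-132/17, -186/17) → (240/17, -186/17); (-256/17, -98/17) → (-60/17, -98/17); (276/17, -84/17) → (444/17, -84/17); (44/17, -227/17) → (498/17, -227/17)
T6 shear: x ← x + 2·y: (36, -16) → (4, -16); (240/17, -186/17) → (-132/17, -186/17); (-60/17, -98/17) → (-256/17, -98/17); (444/17, -84/17) → (276/17, -84/17); (498/17, -227/17) → (44/17, -227/17)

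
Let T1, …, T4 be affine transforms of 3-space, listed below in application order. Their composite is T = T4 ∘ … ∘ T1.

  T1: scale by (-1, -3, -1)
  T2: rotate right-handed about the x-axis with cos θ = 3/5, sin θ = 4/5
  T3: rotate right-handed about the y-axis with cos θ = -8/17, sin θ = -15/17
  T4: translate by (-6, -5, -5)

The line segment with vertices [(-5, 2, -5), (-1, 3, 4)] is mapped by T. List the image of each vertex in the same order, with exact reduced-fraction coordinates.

image vertices: (-115/17, -63/5, 22/85), (2, -36/5, 2/5)

T1 scale by (-1, -3, -1): (-5, 2, -5) → (5, -6, 5); (-1, 3, 4) → (1, -9, -4)
T2 rotate right-handed about the x-axis with cos θ = 3/5, sin θ = 4/5: (5, -6, 5) → (5, -38/5, -9/5); (1, -9, -4) → (1, -11/5, -48/5)
T3 rotate right-handed about the y-axis with cos θ = -8/17, sin θ = -15/17: (5, -38/5, -9/5) → (-13/17, -38/5, 447/85); (1, -11/5, -48/5) → (8, -11/5, 27/5)
T4 translate by (-6, -5, -5): (-13/17, -38/5, 447/85) → (-115/17, -63/5, 22/85); (8, -11/5, 27/5) → (2, -36/5, 2/5)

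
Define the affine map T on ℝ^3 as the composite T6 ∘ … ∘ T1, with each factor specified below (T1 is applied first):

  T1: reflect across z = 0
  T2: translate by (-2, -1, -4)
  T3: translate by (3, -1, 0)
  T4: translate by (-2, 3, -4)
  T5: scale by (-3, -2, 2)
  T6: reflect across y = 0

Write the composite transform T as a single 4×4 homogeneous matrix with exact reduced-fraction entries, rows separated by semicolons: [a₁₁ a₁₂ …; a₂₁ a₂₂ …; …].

T = [-3 0 0 3; 0 2 0 2; 0 0 -2 -16; 0 0 0 1]

T1 = [1 0 0 0; 0 1 0 0; 0 0 -1 0; 0 0 0 1]
T2·T1 = [1 0 0 -2; 0 1 0 -1; 0 0 -1 -4; 0 0 0 1]
T3·…·T1 = [1 0 0 1; 0 1 0 -2; 0 0 -1 -4; 0 0 0 1]
T4·…·T1 = [1 0 0 -1; 0 1 0 1; 0 0 -1 -8; 0 0 0 1]
T5·…·T1 = [-3 0 0 3; 0 -2 0 -2; 0 0 -2 -16; 0 0 0 1]
T6·…·T1 = [-3 0 0 3; 0 2 0 2; 0 0 -2 -16; 0 0 0 1]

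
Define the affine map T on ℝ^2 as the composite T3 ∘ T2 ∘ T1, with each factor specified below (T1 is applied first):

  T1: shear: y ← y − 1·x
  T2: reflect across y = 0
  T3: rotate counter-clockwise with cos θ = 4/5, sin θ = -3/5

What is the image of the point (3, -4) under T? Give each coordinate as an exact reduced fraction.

T1 shear: y ← y − 1·x: (3, -4) → (3, -7)
T2 reflect across y = 0: (3, -7) → (3, 7)
T3 rotate counter-clockwise with cos θ = 4/5, sin θ = -3/5: (3, 7) → (33/5, 19/5)

T(p) = (33/5, 19/5)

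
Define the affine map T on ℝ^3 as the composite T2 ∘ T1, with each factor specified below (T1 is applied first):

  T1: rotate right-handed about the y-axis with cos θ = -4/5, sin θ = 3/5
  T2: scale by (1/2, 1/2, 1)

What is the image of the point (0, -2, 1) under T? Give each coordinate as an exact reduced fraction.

T1 rotate right-handed about the y-axis with cos θ = -4/5, sin θ = 3/5: (0, -2, 1) → (3/5, -2, -4/5)
T2 scale by (1/2, 1/2, 1): (3/5, -2, -4/5) → (3/10, -1, -4/5)

T(p) = (3/10, -1, -4/5)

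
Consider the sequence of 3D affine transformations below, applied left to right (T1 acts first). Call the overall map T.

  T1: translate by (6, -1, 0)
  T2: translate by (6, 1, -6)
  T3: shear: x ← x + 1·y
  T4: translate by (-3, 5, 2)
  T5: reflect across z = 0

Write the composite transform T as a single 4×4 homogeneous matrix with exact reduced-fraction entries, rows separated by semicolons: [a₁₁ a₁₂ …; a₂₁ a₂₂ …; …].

T1 = [1 0 0 6; 0 1 0 -1; 0 0 1 0; 0 0 0 1]
T2·T1 = [1 0 0 12; 0 1 0 0; 0 0 1 -6; 0 0 0 1]
T3·…·T1 = [1 1 0 12; 0 1 0 0; 0 0 1 -6; 0 0 0 1]
T4·…·T1 = [1 1 0 9; 0 1 0 5; 0 0 1 -4; 0 0 0 1]
T5·…·T1 = [1 1 0 9; 0 1 0 5; 0 0 -1 4; 0 0 0 1]

T = [1 1 0 9; 0 1 0 5; 0 0 -1 4; 0 0 0 1]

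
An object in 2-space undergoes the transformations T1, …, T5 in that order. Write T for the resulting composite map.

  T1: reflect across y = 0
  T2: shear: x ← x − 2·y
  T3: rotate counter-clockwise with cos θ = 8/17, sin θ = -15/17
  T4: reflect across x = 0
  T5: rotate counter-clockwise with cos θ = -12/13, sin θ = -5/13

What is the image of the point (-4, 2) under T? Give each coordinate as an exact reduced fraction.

T(p) = (-440/221, 42/221)

T1 reflect across y = 0: (-4, 2) → (-4, -2)
T2 shear: x ← x − 2·y: (-4, -2) → (0, -2)
T3 rotate counter-clockwise with cos θ = 8/17, sin θ = -15/17: (0, -2) → (-30/17, -16/17)
T4 reflect across x = 0: (-30/17, -16/17) → (30/17, -16/17)
T5 rotate counter-clockwise with cos θ = -12/13, sin θ = -5/13: (30/17, -16/17) → (-440/221, 42/221)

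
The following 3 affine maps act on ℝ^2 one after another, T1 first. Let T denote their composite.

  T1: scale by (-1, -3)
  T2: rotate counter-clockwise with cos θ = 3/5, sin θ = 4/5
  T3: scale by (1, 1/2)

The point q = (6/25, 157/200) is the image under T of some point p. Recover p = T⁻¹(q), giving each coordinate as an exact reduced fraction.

p = (-7/5, -1/4)

T1 = [-1 0 0; 0 -3 0; 0 0 1]
T2·T1 = [-3/5 12/5 0; -4/5 -9/5 0; 0 0 1]
T3·…·T1 = [-3/5 12/5 0; -2/5 -9/10 0; 0 0 1]
det M = 3/2; M⁻¹ = [-3/5 -8/5 0; 4/15 -2/5 0; 0 0 1]
M⁻¹ · (6/25, 157/200)ᵀ = (-7/5, -1/4)ᵀ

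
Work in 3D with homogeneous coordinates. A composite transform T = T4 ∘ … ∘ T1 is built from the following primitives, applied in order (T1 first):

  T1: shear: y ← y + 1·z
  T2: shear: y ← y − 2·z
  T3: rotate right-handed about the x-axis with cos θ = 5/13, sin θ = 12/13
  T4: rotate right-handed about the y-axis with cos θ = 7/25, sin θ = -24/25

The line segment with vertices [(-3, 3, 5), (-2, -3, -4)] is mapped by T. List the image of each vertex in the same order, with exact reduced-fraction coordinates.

T1 shear: y ← y + 1·z: (-3, 3, 5) → (-3, 8, 5); (-2, -3, -4) → (-2, -7, -4)
T2 shear: y ← y − 2·z: (-3, 8, 5) → (-3, -2, 5); (-2, -7, -4) → (-2, 1, -4)
T3 rotate right-handed about the x-axis with cos θ = 5/13, sin θ = 12/13: (-3, -2, 5) → (-3, -70/13, 1/13); (-2, 1, -4) → (-2, 53/13, -8/13)
T4 rotate right-handed about the y-axis with cos θ = 7/25, sin θ = -24/25: (-3, -70/13, 1/13) → (-297/325, -70/13, -929/325); (-2, 53/13, -8/13) → (2/65, 53/13, -136/65)

image vertices: (-297/325, -70/13, -929/325), (2/65, 53/13, -136/65)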